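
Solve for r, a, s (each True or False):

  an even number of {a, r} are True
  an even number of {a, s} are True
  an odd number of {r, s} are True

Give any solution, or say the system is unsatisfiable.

Adding constraints 1, 2, 3 mod 2: every variable appears an even number of times on the left, so the left side is 0.
But the right sides sum to 1 (mod 2). 0 ≠ 1 — the system is inconsistent.

Unsatisfiable — no assignment works.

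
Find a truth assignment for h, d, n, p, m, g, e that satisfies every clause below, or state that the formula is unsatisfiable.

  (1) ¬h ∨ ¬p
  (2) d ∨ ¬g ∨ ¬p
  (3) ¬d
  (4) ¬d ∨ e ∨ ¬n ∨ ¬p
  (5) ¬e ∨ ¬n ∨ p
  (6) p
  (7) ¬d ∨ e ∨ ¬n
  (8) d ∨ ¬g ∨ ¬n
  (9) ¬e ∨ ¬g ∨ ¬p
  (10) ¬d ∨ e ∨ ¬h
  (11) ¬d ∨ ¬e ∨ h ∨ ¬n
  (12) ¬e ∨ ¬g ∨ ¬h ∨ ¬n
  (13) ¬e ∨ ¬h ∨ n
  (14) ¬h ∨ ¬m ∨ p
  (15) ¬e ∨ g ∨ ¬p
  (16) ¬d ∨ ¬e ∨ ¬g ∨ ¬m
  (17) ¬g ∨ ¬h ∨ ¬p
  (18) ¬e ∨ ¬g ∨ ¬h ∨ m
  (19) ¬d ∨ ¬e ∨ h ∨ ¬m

Unit clause (¬d) forces d = False.
Unit clause (p) forces p = True.
In (¬h ∨ ¬p) only ¬h is left, so h = False.
In (d ∨ ¬g ∨ ¬p) only ¬g is left, so g = False.
In (¬e ∨ g ∨ ¬p) only ¬e is left, so e = False.
Set n = False.
Set m = False.
All clauses satisfied.

h: False; d: False; n: False; p: True; m: False; g: False; e: False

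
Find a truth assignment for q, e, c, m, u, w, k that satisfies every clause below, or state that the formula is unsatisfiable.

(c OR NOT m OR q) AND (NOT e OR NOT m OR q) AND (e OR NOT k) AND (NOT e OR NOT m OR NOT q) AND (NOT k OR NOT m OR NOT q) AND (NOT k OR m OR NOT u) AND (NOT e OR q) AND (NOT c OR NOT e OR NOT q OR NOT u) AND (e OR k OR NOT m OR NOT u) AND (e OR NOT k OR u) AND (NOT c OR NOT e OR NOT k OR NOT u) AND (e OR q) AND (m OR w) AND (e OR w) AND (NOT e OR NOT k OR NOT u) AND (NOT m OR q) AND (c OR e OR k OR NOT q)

Try q = False:
  (NOT e OR q) forces e = False.
  clause (e OR q) is falsified — backtrack.
So q = True.
Set e = False.
  then (e OR NOT k) forces k = False.
  then (e OR w) forces w = True.
  then (c OR e OR k OR NOT q) forces c = True.
Set m = True.
  then (e OR k OR NOT m OR NOT u) forces u = False.
All clauses satisfied.

q = True, e = False, c = True, m = True, u = False, w = True, k = False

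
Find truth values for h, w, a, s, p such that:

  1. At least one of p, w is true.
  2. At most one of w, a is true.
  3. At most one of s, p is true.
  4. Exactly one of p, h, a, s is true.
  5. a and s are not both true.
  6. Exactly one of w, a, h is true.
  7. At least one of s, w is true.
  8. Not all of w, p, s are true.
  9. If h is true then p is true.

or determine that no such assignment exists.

h = False, w = True, a = False, s = False, p = True

  (1) {p, w}: 2 true — at least one ✓
  (2) {w, a}: 1 true — at most one ✓
  (3) {s, p}: 1 true — at most one ✓
  (4) {p, h, a, s}: 1 true — exactly one ✓
  (5) a=F, s=F — not both ✓
  (6) {w, a, h}: 1 true — exactly one ✓
  (7) {s, w}: 1 true — at least one ✓
  (8) {w, p, s}: 2/3 true — not all ✓
  (9) h=F ⇒ p: vacuous ✓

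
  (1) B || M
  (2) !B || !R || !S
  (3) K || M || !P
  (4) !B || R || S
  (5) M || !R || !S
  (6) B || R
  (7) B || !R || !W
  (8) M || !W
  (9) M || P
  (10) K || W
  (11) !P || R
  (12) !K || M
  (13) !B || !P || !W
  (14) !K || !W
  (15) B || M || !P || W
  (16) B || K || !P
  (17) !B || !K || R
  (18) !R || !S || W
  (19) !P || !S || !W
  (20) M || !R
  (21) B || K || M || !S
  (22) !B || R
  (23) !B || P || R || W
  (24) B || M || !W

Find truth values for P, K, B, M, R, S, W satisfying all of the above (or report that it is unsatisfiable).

P: True, K: True, B: False, M: True, R: True, S: False, W: False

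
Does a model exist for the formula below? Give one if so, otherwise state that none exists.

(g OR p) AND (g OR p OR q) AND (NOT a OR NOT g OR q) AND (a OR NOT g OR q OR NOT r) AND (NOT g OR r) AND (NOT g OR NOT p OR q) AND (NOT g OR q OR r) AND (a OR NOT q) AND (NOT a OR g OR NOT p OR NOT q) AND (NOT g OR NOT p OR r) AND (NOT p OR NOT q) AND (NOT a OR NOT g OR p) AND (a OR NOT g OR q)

Set p = True.
  then (NOT p OR NOT q) forces q = False.
  then (NOT g OR NOT p OR q) forces g = False.
Set a = True.
Set r = True.
All clauses satisfied.

p=T, g=F, a=T, q=F, r=T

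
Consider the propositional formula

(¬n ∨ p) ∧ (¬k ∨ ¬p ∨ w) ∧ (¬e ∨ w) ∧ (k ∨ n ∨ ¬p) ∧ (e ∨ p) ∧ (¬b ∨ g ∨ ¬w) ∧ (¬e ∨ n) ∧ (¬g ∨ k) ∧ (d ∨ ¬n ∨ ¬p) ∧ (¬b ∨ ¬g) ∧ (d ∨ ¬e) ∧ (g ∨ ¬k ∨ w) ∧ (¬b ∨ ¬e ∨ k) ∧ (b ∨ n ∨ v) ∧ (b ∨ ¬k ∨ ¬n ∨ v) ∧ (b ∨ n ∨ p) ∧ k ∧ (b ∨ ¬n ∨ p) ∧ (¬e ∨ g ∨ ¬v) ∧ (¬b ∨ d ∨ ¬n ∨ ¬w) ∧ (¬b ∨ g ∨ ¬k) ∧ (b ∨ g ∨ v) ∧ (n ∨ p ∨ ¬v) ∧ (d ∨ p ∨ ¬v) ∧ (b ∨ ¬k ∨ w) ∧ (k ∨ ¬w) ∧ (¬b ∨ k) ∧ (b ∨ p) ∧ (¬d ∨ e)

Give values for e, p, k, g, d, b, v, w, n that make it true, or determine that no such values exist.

Unit clause (k) forces k = True.
Set e = False.
  then (e ∨ p) forces p = True.
  then (¬d ∨ e) forces d = False.
  then (¬k ∨ ¬p ∨ w) forces w = True.
  then (d ∨ ¬n ∨ ¬p) forces n = False.
Set g = True.
  then (¬b ∨ ¬g) forces b = False.
  then (b ∨ n ∨ v) forces v = True.
All clauses satisfied.

e = False, p = True, k = True, g = True, d = False, b = False, v = True, w = True, n = False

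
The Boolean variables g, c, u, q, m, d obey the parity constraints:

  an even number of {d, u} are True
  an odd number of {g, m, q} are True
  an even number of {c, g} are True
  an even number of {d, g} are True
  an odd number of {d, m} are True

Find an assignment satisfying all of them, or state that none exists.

g=F, c=F, u=F, q=F, m=T, d=F

{d, u}: 0 true → even ✓
{g, m, q}: 1 true → odd ✓
{c, g}: 0 true → even ✓
{d, g}: 0 true → even ✓
{d, m}: 1 true → odd ✓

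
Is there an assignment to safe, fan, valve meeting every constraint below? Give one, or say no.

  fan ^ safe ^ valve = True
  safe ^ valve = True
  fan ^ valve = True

safe: False; fan: False; valve: True

fan ^ safe ^ valve = F ^ F ^ T = True ✓
safe ^ valve = F ^ T = True ✓
fan ^ valve = F ^ T = True ✓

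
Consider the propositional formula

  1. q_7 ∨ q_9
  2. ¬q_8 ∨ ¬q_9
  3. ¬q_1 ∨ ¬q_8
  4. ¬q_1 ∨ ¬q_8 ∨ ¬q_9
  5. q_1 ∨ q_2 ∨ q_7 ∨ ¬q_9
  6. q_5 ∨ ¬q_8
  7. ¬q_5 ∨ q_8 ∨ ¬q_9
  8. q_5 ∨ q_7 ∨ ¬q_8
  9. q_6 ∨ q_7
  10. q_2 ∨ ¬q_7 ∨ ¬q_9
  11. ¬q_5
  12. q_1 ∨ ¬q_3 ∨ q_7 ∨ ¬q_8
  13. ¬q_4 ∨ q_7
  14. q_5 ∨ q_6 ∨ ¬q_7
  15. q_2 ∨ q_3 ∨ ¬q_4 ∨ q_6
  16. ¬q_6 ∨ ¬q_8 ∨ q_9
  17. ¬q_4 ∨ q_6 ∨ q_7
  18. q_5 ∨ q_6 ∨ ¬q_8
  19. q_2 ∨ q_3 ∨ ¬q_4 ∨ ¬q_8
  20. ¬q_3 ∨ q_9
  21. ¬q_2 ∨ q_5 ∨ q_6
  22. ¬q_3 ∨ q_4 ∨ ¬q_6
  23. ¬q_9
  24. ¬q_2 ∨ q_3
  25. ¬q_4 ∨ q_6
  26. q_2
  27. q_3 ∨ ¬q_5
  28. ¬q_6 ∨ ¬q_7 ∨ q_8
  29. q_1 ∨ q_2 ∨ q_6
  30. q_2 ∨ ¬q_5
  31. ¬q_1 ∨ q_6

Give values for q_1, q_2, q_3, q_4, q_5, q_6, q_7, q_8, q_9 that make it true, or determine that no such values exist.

Case q_5 = True:
  Clause (¬q_5) is falsified — contradiction.
Case q_5 = False:
  (q_5 ∨ ¬q_8) forces q_8 = False.
  (¬q_9) forces q_9 = False.
  (q_7 ∨ q_9) forces q_7 = True.
  (q_5 ∨ q_6 ∨ ¬q_7) forces q_6 = True.
  Clause (¬q_6 ∨ ¬q_7 ∨ q_8) is falsified — contradiction.
Both cases fail, so the formula is unsatisfiable.

No satisfying assignment exists.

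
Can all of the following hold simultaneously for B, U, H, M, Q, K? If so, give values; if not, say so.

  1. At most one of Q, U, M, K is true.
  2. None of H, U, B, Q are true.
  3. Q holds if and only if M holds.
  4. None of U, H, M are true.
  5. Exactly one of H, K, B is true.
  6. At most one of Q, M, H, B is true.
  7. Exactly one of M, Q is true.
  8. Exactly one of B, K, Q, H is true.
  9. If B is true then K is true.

Case M = True:
  Constraint (4) is violated (M=T) — contradiction.
Case M = False:
  (2) forces H = False.
  (2) forces U = False.
  (2) forces B = False.
  (2) forces Q = False.
  Constraint (7) is violated (M=F, Q=F) — contradiction.
Both cases fail — unsatisfiable.

The formula is unsatisfiable.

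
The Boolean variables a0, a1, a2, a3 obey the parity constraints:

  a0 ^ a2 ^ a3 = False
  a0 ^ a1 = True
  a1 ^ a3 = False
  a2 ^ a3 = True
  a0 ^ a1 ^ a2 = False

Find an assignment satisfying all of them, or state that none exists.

a0=T, a1=F, a2=T, a3=F

a0 ^ a2 ^ a3 = T ^ T ^ F = False ✓
a0 ^ a1 = T ^ F = True ✓
a1 ^ a3 = F ^ F = False ✓
a2 ^ a3 = T ^ F = True ✓
a0 ^ a1 ^ a2 = T ^ F ^ T = False ✓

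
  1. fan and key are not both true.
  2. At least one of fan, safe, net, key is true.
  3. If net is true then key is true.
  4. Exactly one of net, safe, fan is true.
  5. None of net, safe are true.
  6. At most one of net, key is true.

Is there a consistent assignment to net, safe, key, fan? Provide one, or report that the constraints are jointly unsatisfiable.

net=F; safe=F; key=F; fan=T

  (1) fan=T, key=F — not both ✓
  (2) {fan, safe, net, key}: 1 true — at least one ✓
  (3) net=F ⇒ key: vacuous ✓
  (4) {net, safe, fan}: 1 true — exactly one ✓
  (5) {net, safe}: 0 true — none ✓
  (6) {net, key}: 0 true — at most one ✓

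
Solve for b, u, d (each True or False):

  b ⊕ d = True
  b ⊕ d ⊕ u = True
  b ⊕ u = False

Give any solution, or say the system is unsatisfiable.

b: False, u: False, d: True

b ⊕ d = F ⊕ T = True ✓
b ⊕ d ⊕ u = F ⊕ T ⊕ F = True ✓
b ⊕ u = F ⊕ F = False ✓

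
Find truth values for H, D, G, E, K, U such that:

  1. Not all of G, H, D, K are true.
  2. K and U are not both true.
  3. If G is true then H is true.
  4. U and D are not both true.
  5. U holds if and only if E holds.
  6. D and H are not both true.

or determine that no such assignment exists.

H = True; D = False; G = True; E = False; K = True; U = False

  (1) {G, H, D, K}: 3/4 true — not all ✓
  (2) K=T, U=F — not both ✓
  (3) G=T ⇒ H: T ✓
  (4) U=F, D=F — not both ✓
  (5) U=F, E=F — same ✓
  (6) D=F, H=T — not both ✓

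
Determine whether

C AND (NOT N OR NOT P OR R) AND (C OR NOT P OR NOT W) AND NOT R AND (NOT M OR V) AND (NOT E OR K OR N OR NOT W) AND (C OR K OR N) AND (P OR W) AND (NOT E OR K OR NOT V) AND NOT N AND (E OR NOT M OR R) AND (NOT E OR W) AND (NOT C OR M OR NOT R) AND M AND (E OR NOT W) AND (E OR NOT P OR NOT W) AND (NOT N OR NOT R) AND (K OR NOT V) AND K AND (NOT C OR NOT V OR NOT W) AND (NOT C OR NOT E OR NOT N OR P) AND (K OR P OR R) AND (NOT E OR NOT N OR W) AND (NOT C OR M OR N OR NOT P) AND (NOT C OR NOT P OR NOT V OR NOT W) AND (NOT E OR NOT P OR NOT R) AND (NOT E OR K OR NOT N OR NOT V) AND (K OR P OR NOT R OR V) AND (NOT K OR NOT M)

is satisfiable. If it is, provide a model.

Case K = True:
  (C) forces C = True.
  (NOT R) forces R = False.
  (NOT N) forces N = False.
  (M) forces M = True.
  Clause (NOT K OR NOT M) is falsified — contradiction.
Case K = False:
  Clause (K) is falsified — contradiction.
Both cases fail, so the formula is unsatisfiable.

The formula is unsatisfiable.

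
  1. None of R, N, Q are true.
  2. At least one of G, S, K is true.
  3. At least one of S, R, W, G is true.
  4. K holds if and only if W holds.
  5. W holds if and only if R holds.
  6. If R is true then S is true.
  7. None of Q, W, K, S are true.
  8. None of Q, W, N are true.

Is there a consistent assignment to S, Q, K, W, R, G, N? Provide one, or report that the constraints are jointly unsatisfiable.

S = False, Q = False, K = False, W = False, R = False, G = True, N = False

  (1) {R, N, Q}: 0 true — none ✓
  (2) {G, S, K}: 1 true — at least one ✓
  (3) {S, R, W, G}: 1 true — at least one ✓
  (4) K=F, W=F — same ✓
  (5) W=F, R=F — same ✓
  (6) R=F ⇒ S: vacuous ✓
  (7) {Q, W, K, S}: 0 true — none ✓
  (8) {Q, W, N}: 0 true — none ✓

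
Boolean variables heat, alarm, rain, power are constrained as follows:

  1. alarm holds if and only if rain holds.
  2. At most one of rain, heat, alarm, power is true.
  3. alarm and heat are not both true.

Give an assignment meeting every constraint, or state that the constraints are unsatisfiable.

heat = False, alarm = False, rain = False, power = False

  (1) alarm=F, rain=F — same ✓
  (2) {rain, heat, alarm, power}: 0 true — at most one ✓
  (3) alarm=F, heat=F — not both ✓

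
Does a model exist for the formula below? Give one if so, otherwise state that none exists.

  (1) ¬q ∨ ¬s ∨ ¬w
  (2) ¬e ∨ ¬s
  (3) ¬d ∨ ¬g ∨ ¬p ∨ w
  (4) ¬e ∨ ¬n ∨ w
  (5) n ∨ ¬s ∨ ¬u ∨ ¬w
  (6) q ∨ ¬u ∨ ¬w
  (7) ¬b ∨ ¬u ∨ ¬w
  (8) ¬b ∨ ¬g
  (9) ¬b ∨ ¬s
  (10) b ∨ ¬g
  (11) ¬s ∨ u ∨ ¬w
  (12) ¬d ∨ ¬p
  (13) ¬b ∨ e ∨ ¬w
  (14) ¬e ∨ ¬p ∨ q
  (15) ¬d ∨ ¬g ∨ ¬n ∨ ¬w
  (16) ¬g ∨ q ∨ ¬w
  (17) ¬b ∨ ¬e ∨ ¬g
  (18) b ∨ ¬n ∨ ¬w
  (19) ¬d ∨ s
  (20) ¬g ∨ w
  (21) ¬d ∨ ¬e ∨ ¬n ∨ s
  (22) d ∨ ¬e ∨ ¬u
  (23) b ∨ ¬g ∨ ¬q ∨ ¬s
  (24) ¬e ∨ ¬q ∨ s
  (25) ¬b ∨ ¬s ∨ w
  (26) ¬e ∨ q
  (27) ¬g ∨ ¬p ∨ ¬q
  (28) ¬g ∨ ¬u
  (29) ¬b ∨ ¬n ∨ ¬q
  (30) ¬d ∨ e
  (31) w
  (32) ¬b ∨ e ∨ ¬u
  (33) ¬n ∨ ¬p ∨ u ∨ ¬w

Unit clause (w) forces w = True.
Set p = False.
Try g = True:
  (¬b ∨ ¬g) forces b = False.
  clause (b ∨ ¬g) is falsified — backtrack.
So g = False.
Set n = False.
Set u = False.
  then (¬s ∨ u ∨ ¬w) forces s = False.
  then (¬d ∨ s) forces d = False.
Set b = False.
Set q = True.
  then (¬e ∨ ¬q ∨ s) forces e = False.
All clauses satisfied.

p = False, g = False, n = False, u = False, b = False, w = True, q = True, s = False, e = False, d = False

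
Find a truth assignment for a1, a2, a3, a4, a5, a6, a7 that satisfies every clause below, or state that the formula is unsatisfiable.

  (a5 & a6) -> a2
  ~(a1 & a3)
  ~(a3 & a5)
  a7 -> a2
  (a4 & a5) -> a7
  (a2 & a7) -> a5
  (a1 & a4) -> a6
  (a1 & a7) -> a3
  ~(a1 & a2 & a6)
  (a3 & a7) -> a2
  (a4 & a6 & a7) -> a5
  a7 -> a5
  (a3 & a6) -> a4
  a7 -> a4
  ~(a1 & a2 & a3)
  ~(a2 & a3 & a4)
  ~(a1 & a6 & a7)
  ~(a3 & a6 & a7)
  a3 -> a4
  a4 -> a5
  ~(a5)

a1=T, a2=F, a3=F, a4=F, a5=F, a6=F, a7=F

Unit clause (~a5) forces a5 = False.
In (~a4 | a5) only ~a4 is left, so a4 = False.
In (a5 | ~a7) only ~a7 is left, so a7 = False.
In (~a3 | a4) only ~a3 is left, so a3 = False.
Set a1 = True.
Set a2 = False.
Set a6 = False.
All clauses satisfied.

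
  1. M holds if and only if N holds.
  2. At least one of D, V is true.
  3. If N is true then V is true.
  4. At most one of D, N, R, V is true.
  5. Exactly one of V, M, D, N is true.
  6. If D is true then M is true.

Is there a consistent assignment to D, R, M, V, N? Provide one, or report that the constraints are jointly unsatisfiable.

D=F, R=F, M=F, V=T, N=F

  (1) M=F, N=F — same ✓
  (2) {D, V}: 1 true — at least one ✓
  (3) N=F ⇒ V: vacuous ✓
  (4) {D, N, R, V}: 1 true — at most one ✓
  (5) {V, M, D, N}: 1 true — exactly one ✓
  (6) D=F ⇒ M: vacuous ✓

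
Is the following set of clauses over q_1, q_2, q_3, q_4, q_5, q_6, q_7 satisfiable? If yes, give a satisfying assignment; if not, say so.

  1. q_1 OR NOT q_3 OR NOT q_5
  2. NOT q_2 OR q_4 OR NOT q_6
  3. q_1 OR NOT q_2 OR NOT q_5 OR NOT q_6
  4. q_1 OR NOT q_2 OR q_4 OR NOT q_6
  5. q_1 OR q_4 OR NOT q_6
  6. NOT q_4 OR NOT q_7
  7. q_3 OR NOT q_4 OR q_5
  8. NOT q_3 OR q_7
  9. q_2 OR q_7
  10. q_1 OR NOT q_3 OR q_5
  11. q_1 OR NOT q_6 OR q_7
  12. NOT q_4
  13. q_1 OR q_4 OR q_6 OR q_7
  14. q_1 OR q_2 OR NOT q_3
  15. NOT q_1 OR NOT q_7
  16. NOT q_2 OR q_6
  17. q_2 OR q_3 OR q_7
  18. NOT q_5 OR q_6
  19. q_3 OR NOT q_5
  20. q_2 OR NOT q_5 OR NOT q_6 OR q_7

q_1: False; q_2: False; q_3: False; q_4: False; q_5: False; q_6: False; q_7: True

Unit clause (NOT q_4) forces q_4 = False.
Set q_1 = False.
  then (q_1 OR q_4 OR NOT q_6) forces q_6 = False.
  then (q_1 OR q_4 OR q_6 OR q_7) forces q_7 = True.
  then (NOT q_2 OR q_6) forces q_2 = False.
  then (NOT q_5 OR q_6) forces q_5 = False.
  then (q_1 OR NOT q_3 OR q_5) forces q_3 = False.
All clauses satisfied.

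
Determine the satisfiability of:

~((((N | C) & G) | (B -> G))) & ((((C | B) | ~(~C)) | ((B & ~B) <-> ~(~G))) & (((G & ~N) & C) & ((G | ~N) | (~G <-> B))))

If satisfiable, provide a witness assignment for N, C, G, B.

No satisfying assignment exists.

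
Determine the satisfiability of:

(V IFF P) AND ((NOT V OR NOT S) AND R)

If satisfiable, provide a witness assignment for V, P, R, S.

V=F, P=F, R=T, S=F

  V IFF P = True
  (NOT V OR NOT S) AND R = True
    NOT V OR NOT S = True
      NOT V = True
      NOT S = True
Both conjuncts True, so the formula holds.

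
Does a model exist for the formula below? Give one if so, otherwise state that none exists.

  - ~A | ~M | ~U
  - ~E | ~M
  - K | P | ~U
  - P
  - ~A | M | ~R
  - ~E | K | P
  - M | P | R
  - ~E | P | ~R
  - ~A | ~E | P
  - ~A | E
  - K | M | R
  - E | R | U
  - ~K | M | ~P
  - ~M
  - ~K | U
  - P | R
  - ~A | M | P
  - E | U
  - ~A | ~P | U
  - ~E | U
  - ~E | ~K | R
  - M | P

Unit clause (P) forces P = True.
Unit clause (~M) forces M = False.
In (~K | M | ~P) only ~K is left, so K = False.
In (K | M | R) only R is left, so R = True.
In (~A | M | ~R) only ~A is left, so A = False.
Set E = False.
  then (E | U) forces U = True.
All clauses satisfied.

M = False, P = True, K = False, R = True, E = False, U = True, A = False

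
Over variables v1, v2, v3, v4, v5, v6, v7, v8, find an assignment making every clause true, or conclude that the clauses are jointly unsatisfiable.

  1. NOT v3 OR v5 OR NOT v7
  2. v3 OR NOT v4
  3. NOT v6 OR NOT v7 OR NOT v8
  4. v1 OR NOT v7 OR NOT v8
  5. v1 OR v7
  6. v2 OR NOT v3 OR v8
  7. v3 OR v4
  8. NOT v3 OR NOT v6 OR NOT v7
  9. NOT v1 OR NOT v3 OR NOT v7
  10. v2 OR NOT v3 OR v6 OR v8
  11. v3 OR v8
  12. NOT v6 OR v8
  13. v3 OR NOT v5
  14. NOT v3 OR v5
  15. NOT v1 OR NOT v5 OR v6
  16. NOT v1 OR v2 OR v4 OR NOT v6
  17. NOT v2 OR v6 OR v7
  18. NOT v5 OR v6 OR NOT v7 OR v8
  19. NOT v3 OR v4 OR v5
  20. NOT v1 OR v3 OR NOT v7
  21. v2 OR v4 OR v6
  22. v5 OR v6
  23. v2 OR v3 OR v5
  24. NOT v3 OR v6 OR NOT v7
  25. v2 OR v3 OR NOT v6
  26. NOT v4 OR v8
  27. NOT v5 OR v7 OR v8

Set v1 = True.
Set v2 = True.
Try v3 = False:
  (v3 OR NOT v4) forces v4 = False.
  clause (v3 OR v4) is falsified — backtrack.
So v3 = True.
  then (NOT v1 OR NOT v3 OR NOT v7) forces v7 = False.
  then (NOT v3 OR v5) forces v5 = True.
  then (NOT v1 OR NOT v5 OR v6) forces v6 = True.
  then (NOT v5 OR v7 OR v8) forces v8 = True.
Set v4 = True.
All clauses satisfied.

v1 = True, v2 = True, v3 = True, v4 = True, v5 = True, v6 = True, v7 = False, v8 = True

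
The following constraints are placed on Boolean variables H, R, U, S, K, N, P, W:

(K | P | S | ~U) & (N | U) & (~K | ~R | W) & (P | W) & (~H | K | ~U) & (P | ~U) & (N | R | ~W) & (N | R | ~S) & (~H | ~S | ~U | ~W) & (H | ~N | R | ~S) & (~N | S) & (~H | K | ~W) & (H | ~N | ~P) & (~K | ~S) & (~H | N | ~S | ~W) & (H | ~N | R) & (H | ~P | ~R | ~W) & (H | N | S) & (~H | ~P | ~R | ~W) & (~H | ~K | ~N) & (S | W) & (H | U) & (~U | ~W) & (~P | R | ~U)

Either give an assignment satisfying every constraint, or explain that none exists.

H=T, R=T, U=F, S=T, K=F, N=T, P=T, W=F

Set H = True.
Set R = True.
Try U = True:
  (~H | K | ~U) forces K = True.
  (~K | ~R | W) forces W = True.
  clause (~U | ~W) is falsified — backtrack.
So U = False.
  then (N | U) forces N = True.
  then (~N | S) forces S = True.
  then (~K | ~S) forces K = False.
  then (~H | K | ~W) forces W = False.
  then (P | W) forces P = True.
All clauses satisfied.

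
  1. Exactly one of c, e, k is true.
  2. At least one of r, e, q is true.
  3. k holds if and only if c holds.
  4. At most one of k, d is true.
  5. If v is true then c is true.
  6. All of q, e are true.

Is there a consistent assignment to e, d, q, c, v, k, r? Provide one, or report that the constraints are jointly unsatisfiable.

e = True, d = True, q = True, c = False, v = False, k = False, r = False

  (1) {c, e, k}: 1 true — exactly one ✓
  (2) {r, e, q}: 2 true — at least one ✓
  (3) k=F, c=F — same ✓
  (4) {k, d}: 1 true — at most one ✓
  (5) v=F ⇒ c: vacuous ✓
  (6) {q, e}: all 2 true ✓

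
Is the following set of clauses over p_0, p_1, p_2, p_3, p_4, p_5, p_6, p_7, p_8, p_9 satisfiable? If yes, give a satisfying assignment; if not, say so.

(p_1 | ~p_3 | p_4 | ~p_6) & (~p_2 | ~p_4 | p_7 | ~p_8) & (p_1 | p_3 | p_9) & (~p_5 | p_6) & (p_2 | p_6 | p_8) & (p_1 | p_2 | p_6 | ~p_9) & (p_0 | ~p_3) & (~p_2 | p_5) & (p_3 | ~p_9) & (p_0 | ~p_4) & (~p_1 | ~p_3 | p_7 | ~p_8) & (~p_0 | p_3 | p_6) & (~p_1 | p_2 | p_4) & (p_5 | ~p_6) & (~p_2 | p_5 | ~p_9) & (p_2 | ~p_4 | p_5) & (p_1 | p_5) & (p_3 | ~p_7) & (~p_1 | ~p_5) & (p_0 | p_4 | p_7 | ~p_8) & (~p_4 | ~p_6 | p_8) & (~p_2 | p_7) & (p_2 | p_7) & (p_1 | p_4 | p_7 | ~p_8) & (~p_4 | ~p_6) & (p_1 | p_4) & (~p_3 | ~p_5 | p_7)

No satisfying assignment exists.

Case p_1 = True:
  (~p_1 | ~p_5) forces p_5 = False.
  (~p_2 | p_5) forces p_2 = False.
  (~p_1 | p_2 | p_4) forces p_4 = True.
  Clause (p_2 | ~p_4 | p_5) is falsified — contradiction.
Case p_1 = False:
  (p_1 | p_5) forces p_5 = True.
  (~p_5 | p_6) forces p_6 = True.
  (~p_4 | ~p_6) forces p_4 = False.
  Clause (p_1 | p_4) is falsified — contradiction.
Both cases fail, so the formula is unsatisfiable.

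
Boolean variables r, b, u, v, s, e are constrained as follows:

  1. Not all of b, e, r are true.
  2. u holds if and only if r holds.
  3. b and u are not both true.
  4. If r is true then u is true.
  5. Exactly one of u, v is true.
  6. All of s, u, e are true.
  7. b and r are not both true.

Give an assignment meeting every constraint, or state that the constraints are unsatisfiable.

r: True, b: False, u: True, v: False, s: True, e: True

  (1) {b, e, r}: 2/3 true — not all ✓
  (2) u=T, r=T — same ✓
  (3) b=F, u=T — not both ✓
  (4) r=T ⇒ u: T ✓
  (5) {u, v}: 1 true — exactly one ✓
  (6) {s, u, e}: all 3 true ✓
  (7) b=F, r=T — not both ✓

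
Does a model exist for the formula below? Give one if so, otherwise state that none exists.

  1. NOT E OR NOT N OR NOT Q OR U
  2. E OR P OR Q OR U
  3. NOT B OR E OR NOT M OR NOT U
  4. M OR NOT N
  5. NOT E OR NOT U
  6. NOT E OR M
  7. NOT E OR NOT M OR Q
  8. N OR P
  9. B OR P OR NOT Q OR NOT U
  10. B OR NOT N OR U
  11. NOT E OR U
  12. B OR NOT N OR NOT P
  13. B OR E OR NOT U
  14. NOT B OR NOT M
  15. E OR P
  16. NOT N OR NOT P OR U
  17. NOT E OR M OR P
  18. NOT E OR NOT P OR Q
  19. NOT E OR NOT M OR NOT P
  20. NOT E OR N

Set U = False.
  then (NOT E OR U) forces E = False.
  then (E OR P) forces P = True.
  then (NOT N OR NOT P OR U) forces N = False.
Set M = False.
Set B = True.
Set Q = False.
All clauses satisfied.

U: False, N: False, M: False, P: True, B: True, E: False, Q: False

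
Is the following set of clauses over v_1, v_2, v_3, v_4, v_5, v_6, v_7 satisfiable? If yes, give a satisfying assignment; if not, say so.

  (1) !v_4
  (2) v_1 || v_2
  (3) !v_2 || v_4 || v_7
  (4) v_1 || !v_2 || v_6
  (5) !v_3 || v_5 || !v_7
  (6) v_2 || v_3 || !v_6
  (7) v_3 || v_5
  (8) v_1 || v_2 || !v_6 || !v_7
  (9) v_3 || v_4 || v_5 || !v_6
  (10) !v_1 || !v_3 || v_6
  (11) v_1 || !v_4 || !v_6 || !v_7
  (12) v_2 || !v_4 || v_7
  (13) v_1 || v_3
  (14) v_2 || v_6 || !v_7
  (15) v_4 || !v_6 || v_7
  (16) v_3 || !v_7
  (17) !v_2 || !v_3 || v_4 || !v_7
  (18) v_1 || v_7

v_1 = True; v_2 = False; v_3 = False; v_4 = False; v_5 = True; v_6 = False; v_7 = False

Unit clause (!v_4) forces v_4 = False.
Set v_1 = True.
Try v_2 = True:
  (!v_2 || v_4 || v_7) forces v_7 = True.
  (v_3 || !v_7) forces v_3 = True.
  clause (!v_2 || !v_3 || v_4 || !v_7) is falsified — backtrack.
So v_2 = False.
Set v_3 = False.
  then (v_2 || v_3 || !v_6) forces v_6 = False.
  then (v_3 || v_5) forces v_5 = True.
  then (v_2 || v_6 || !v_7) forces v_7 = False.
All clauses satisfied.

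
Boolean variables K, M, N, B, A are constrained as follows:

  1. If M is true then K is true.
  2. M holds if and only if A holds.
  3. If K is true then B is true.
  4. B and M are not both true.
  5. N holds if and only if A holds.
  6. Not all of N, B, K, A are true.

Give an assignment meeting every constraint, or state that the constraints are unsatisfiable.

K = False, M = False, N = False, B = False, A = False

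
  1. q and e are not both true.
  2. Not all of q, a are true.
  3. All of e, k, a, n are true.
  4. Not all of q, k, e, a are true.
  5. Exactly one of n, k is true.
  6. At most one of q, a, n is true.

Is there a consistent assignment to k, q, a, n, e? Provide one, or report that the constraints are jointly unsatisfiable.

Unsatisfiable — no assignment works.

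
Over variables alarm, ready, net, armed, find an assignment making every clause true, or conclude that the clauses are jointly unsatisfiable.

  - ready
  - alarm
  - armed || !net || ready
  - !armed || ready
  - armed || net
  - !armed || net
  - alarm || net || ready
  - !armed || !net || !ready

Unit clause (ready) forces ready = True.
Unit clause (alarm) forces alarm = True.
Try net = False:
  (armed || net) forces armed = True.
  clause (!armed || net) is falsified — backtrack.
So net = True.
  then (!armed || !net || !ready) forces armed = False.
Check each clause:
  (ready): ready holds.
  (alarm): alarm holds.
  (armed || !net || ready): ready holds.
  (!armed || ready): !armed holds.
  (armed || net): net holds.
  (!armed || net): !armed holds.
  (alarm || net || ready): alarm holds.
  (!armed || !net || !ready): !armed holds.
All clauses satisfied.

alarm=T, ready=T, net=T, armed=F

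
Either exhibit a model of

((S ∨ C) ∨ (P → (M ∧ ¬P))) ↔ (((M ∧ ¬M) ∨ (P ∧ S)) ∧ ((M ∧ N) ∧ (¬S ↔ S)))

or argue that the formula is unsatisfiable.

C = False, P = True, M = True, S = False, N = False

  ((S ∨ C) ∨ (P → (M ∧ ¬P))) ↔ (((M ∧ ¬M) ∨ (P ∧ S)) ∧ ((M ∧ N) ∧ (¬S ↔ S))) = True
    (S ∨ C) ∨ (P → (M ∧ ¬P)) = False
      S ∨ C = False
      P → (M ∧ ¬P) = False
        M ∧ ¬P = False
          ¬P = False
    ((M ∧ ¬M) ∨ (P ∧ S)) ∧ ((M ∧ N) ∧ (¬S ↔ S)) = False
      (M ∧ ¬M) ∨ (P ∧ S) = False
        M ∧ ¬M = False
          ¬M = False
        P ∧ S = False
      (M ∧ N) ∧ (¬S ↔ S) = False
        M ∧ N = False
        ¬S ↔ S = False
          ¬S = True
The formula evaluates to True.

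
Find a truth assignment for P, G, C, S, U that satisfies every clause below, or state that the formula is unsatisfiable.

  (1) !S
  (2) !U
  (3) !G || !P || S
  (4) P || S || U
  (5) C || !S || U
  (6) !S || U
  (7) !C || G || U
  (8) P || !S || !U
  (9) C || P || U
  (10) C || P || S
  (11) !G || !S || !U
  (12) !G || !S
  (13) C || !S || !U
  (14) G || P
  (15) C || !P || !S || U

Unit clause (!S) forces S = False.
Unit clause (!U) forces U = False.
In (P || S || U) only P is left, so P = True.
In (!G || !P || S) only !G is left, so G = False.
In (!C || G || U) only !C is left, so C = False.
All clauses satisfied.

P = True, G = False, C = False, S = False, U = False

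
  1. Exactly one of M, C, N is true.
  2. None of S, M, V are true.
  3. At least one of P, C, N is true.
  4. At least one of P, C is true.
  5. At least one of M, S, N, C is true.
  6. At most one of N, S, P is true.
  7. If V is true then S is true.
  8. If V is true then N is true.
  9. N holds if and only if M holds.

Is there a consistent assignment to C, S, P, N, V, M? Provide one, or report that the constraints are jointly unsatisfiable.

C: True; S: False; P: True; N: False; V: False; M: False

  (1) {M, C, N}: 1 true — exactly one ✓
  (2) {S, M, V}: 0 true — none ✓
  (3) {P, C, N}: 2 true — at least one ✓
  (4) {P, C}: 2 true — at least one ✓
  (5) {M, S, N, C}: 1 true — at least one ✓
  (6) {N, S, P}: 1 true — at most one ✓
  (7) V=F ⇒ S: vacuous ✓
  (8) V=F ⇒ N: vacuous ✓
  (9) N=F, M=F — same ✓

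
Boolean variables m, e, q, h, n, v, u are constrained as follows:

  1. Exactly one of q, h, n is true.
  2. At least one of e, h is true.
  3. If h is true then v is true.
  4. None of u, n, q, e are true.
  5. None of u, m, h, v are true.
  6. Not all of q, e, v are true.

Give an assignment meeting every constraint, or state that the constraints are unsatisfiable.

Case e = True:
  Constraint (4) is violated (e=T) — contradiction.
Case e = False:
  (2) with e=F forces h = True.
  Constraint (5) is violated (h=T) — contradiction.
Both cases fail — unsatisfiable.

Unsatisfiable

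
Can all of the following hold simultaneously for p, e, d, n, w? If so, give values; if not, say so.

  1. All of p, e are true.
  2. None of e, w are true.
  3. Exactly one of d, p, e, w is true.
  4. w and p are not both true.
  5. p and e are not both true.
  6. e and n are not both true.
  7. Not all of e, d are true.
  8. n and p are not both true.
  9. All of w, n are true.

The formula is unsatisfiable.

Case e = True:
  Constraint (2) is violated (e=T) — contradiction.
Case e = False:
  Constraint (1) is violated (e=F) — contradiction.
Both cases fail — unsatisfiable.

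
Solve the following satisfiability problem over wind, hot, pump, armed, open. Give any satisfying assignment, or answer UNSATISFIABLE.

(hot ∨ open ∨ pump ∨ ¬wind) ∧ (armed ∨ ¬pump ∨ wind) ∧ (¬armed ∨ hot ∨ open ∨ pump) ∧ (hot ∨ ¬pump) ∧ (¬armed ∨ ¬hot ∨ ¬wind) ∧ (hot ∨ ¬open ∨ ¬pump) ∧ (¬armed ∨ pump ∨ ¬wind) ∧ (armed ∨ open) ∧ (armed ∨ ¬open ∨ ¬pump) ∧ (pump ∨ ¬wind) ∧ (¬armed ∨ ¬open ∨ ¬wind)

wind = False; hot = False; pump = False; armed = False; open = True

Try wind = True:
  (pump ∨ ¬wind) forces pump = True.
  (hot ∨ ¬pump) forces hot = True.
  (¬armed ∨ ¬hot ∨ ¬wind) forces armed = False.
  (armed ∨ open) forces open = True.
  clause (armed ∨ ¬open ∨ ¬pump) is falsified — backtrack.
So wind = False.
Set hot = False.
  then (hot ∨ ¬pump) forces pump = False.
Set armed = False.
  then (armed ∨ open) forces open = True.
All clauses satisfied.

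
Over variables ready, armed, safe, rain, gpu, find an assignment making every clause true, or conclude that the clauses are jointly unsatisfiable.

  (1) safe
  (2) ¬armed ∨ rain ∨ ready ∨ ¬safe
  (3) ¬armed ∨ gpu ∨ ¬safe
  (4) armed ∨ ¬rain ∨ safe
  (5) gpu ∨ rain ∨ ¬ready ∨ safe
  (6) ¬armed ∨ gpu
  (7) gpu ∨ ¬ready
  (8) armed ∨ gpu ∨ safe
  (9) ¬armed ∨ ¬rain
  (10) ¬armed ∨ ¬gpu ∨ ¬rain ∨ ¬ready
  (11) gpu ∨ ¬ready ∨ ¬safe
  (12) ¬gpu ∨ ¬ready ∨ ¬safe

ready = False; armed = False; safe = True; rain = False; gpu = False

Unit clause (safe) forces safe = True.
Set ready = False.
Try armed = True:
  (¬armed ∨ rain ∨ ready ∨ ¬safe) forces rain = True.
  clause (¬armed ∨ ¬rain) is falsified — backtrack.
So armed = False.
Set rain = False.
Set gpu = False.
All clauses satisfied.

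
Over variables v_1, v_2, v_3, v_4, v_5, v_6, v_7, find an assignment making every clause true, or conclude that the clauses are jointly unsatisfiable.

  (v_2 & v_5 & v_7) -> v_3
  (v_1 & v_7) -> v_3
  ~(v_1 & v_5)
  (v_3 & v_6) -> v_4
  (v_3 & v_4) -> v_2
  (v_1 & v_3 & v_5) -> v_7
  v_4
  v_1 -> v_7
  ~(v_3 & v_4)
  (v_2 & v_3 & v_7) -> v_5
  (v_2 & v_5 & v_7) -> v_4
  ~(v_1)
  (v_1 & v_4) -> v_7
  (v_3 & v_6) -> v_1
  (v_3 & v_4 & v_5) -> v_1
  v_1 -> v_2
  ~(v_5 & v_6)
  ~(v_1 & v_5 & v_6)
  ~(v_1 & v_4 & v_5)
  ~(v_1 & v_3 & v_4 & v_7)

v_1 = False, v_2 = False, v_3 = False, v_4 = True, v_5 = False, v_6 = True, v_7 = True

Unit clause (v_4) forces v_4 = True.
In (~v_3 | ~v_4) only ~v_3 is left, so v_3 = False.
Unit clause (~v_1) forces v_1 = False.
Set v_2 = False.
Set v_5 = False.
Set v_6 = True.
Set v_7 = True.
All clauses satisfied.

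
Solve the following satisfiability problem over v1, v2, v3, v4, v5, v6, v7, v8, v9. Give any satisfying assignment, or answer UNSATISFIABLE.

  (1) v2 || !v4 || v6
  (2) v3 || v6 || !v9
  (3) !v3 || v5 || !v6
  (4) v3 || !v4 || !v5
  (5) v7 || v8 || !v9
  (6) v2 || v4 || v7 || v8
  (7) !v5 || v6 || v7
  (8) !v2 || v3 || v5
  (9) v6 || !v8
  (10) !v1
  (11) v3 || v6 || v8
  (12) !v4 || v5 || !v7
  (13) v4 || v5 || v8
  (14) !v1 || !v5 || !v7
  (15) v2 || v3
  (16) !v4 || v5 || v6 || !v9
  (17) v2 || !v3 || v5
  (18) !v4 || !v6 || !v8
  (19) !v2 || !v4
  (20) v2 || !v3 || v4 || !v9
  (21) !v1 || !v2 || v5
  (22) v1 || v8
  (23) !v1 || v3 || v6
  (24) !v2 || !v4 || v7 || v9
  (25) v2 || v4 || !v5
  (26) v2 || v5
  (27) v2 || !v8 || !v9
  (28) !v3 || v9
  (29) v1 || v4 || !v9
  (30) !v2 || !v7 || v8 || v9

Unit clause (!v1) forces v1 = False.
In (v1 || v8) only v8 is left, so v8 = True.
In (v6 || !v8) only v6 is left, so v6 = True.
In (!v4 || !v6 || !v8) only !v4 is left, so v4 = False.
In (v1 || v4 || !v9) only !v9 is left, so v9 = False.
In (!v3 || v9) only !v3 is left, so v3 = False.
In (v2 || v3) only v2 is left, so v2 = True.
In (!v2 || v3 || v5) only v5 is left, so v5 = True.
Set v7 = True.
All clauses satisfied.

v1 = False, v2 = True, v3 = False, v4 = False, v5 = True, v6 = True, v7 = True, v8 = True, v9 = False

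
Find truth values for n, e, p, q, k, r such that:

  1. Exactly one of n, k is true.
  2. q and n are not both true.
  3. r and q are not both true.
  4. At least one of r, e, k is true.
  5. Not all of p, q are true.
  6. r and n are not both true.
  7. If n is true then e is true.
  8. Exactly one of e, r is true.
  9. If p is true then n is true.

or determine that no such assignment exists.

n = False, e = True, p = False, q = False, k = True, r = False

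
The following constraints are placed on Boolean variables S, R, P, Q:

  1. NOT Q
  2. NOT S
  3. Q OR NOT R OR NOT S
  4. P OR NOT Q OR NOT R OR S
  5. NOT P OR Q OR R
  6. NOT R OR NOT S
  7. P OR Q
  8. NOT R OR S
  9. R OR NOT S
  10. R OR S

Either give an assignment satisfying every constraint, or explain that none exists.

No satisfying assignment exists.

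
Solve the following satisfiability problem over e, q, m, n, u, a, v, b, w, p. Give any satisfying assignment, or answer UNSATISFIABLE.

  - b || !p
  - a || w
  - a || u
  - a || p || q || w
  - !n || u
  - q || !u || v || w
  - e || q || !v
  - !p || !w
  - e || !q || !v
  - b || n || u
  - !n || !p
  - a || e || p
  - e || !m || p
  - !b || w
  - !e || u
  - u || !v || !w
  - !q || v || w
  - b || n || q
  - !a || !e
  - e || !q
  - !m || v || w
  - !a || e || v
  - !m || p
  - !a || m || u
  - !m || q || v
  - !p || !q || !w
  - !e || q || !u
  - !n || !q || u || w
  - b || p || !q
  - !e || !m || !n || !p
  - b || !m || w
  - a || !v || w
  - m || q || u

e = True, q = True, m = False, n = False, u = True, a = False, v = False, b = True, w = True, p = False

Set e = True.
  then (!e || u) forces u = True.
  then (!a || !e) forces a = False.
  then (!e || q || !u) forces q = True.
  then (a || w) forces w = True.
  then (!p || !w) forces p = False.
  then (!m || p) forces m = False.
  then (b || p || !q) forces b = True.
Set n = False.
Set v = False.
All clauses satisfied.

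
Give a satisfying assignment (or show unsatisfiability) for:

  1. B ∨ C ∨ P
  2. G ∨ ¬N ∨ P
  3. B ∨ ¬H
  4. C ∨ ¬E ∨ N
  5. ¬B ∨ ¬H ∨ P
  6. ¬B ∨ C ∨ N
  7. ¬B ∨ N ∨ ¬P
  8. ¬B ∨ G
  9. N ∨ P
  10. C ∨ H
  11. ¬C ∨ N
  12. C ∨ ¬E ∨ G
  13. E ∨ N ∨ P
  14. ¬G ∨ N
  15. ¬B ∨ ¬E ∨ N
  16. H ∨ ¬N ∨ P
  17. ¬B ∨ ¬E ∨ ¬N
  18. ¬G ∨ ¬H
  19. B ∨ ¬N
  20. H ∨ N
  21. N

E: False, B: True, G: True, N: True, H: False, P: True, C: True

Unit clause (N) forces N = True.
In (B ∨ ¬N) only B is left, so B = True.
In (¬B ∨ G) only G is left, so G = True.
In (¬B ∨ ¬E ∨ ¬N) only ¬E is left, so E = False.
In (¬G ∨ ¬H) only ¬H is left, so H = False.
In (C ∨ H) only C is left, so C = True.
In (H ∨ ¬N ∨ P) only P is left, so P = True.
All clauses satisfied.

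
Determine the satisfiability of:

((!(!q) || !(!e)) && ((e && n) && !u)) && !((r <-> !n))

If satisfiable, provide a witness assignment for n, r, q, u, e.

n: True, r: True, q: True, u: False, e: True

  (!(!q) || !(!e)) && ((e && n) && !u) = True
    !(!q) || !(!e) = True
      !(!q) = True
        !q = False
      !(!e) = True
        !e = False
    (e && n) && !u = True
      e && n = True
      !u = True
  !((r <-> !n)) = True
    r <-> !n = False
      !n = False
Both conjuncts True, so the formula holds.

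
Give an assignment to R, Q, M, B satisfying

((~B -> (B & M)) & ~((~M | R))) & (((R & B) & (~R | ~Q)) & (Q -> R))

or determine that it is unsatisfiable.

Case R = True: the conjunct ~((~M | R)) becomes ~((~M | True)) = False.
Case R = False: the conjunct R is False.
Both cases fail — unsatisfiable.

Unsatisfiable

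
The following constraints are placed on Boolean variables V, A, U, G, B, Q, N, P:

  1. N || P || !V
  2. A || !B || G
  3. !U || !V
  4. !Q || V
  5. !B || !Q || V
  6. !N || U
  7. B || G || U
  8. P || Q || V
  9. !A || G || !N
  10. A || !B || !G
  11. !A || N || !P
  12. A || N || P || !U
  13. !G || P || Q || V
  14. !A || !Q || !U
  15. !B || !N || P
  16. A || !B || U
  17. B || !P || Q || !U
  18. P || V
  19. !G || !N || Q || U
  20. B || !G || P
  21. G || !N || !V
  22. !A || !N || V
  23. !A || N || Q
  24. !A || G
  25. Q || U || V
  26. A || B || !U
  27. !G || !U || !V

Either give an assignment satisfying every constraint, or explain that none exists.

V = True, A = False, U = False, G = True, B = False, Q = True, N = False, P = True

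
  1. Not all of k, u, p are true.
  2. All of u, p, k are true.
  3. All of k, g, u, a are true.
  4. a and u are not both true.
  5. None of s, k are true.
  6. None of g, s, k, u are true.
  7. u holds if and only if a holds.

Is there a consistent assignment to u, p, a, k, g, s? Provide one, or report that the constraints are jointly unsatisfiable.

Case u = True:
  Constraint (6) is violated (u=T) — contradiction.
Case u = False:
  Constraint (2) is violated (u=F) — contradiction.
Both cases fail — unsatisfiable.

No satisfying assignment exists.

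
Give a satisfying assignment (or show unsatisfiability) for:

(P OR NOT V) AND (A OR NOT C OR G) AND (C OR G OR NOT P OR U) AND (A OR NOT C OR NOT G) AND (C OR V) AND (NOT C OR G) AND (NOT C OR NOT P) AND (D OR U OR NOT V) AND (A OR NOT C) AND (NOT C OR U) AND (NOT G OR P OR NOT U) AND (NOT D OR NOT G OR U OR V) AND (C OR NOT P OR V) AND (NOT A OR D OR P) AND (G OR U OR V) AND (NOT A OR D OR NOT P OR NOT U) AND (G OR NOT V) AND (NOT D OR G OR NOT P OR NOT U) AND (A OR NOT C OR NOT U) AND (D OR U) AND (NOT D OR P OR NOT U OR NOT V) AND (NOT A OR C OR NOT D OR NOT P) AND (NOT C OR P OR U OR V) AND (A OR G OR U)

U = True, V = True, D = False, G = True, P = True, A = False, C = False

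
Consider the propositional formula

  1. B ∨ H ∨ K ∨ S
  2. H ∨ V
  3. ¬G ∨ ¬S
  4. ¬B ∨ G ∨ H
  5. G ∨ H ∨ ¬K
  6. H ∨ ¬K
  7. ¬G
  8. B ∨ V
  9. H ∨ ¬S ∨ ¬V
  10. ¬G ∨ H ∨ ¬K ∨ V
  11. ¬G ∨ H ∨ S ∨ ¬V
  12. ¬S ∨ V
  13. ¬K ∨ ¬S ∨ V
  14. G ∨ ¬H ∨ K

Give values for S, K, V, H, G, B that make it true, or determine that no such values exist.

S = False; K = True; V = True; H = True; G = False; B = True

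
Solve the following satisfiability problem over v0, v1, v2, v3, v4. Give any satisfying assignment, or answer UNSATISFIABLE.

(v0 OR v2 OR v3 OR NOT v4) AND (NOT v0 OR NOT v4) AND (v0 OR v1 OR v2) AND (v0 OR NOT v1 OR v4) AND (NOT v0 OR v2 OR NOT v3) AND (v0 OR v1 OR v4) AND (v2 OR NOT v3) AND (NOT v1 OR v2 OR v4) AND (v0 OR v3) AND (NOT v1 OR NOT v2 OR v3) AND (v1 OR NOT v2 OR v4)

v0 = False; v1 = False; v2 = True; v3 = True; v4 = True

Set v0 = False.
  then (v0 OR v3) forces v3 = True.
  then (v2 OR NOT v3) forces v2 = True.
Set v1 = False.
  then (v0 OR v1 OR v4) forces v4 = True.
All clauses satisfied.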